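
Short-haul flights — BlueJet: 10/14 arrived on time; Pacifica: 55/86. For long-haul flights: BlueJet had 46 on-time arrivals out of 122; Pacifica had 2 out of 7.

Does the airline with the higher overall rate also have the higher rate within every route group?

No

Short-haul: BlueJet 10/14 = 71.4%, Pacifica 55/86 = 64.0% → BlueJet
Long-haul: BlueJet 46/122 = 37.7%, Pacifica 2/7 = 28.6% → BlueJet
Overall: BlueJet 56/136 = 41.2%, Pacifica 57/93 = 61.3% → Pacifica
BlueJet wins each route group but Pacifica wins overall — the comparison reverses. BlueJet's flights skew toward long-haul, which has a lower base rate.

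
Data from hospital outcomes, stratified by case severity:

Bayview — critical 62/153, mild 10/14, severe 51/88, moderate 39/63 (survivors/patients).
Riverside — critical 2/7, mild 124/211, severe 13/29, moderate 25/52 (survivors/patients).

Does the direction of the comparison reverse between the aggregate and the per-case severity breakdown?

Yes

Critical: Bayview 62/153 = 40.5%, Riverside 2/7 = 28.6% → Bayview
Mild: Bayview 10/14 = 71.4%, Riverside 124/211 = 58.8% → Bayview
Severe: Bayview 51/88 = 58.0%, Riverside 13/29 = 44.8% → Bayview
Moderate: Bayview 39/63 = 61.9%, Riverside 25/52 = 48.1% → Bayview
Overall: Bayview 162/318 = 50.9%, Riverside 164/299 = 54.8% → Riverside
Bayview wins each case group but Riverside wins overall — the comparison reverses. Bayview's patients skew toward critical, which has a lower base rate.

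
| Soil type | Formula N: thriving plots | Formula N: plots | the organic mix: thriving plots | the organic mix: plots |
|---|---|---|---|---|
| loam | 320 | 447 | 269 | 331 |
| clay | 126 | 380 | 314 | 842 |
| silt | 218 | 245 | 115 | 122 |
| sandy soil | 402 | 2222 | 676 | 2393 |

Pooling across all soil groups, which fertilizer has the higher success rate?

the organic mix

Loam: Formula N 320/447 = 71.6%, the organic mix 269/331 = 81.3% → the organic mix
Clay: Formula N 126/380 = 33.2%, the organic mix 314/842 = 37.3% → the organic mix
Silt: Formula N 218/245 = 89.0%, the organic mix 115/122 = 94.3% → the organic mix
Sandy soil: Formula N 402/2222 = 18.1%, the organic mix 676/2393 = 28.2% → the organic mix
Overall: Formula N 1066/3294 = 32.4%, the organic mix 1374/3688 = 37.3% → the organic mix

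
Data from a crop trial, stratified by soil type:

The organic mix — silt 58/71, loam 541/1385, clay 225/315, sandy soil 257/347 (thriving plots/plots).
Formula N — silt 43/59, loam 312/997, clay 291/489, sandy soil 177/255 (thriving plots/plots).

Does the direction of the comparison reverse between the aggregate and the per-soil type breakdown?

No

Silt: the organic mix 58/71 = 81.7%, Formula N 43/59 = 72.9% → the organic mix
Loam: the organic mix 541/1385 = 39.1%, Formula N 312/997 = 31.3% → the organic mix
Clay: the organic mix 225/315 = 71.4%, Formula N 291/489 = 59.5% → the organic mix
Sandy soil: the organic mix 257/347 = 74.1%, Formula N 177/255 = 69.4% → the organic mix
Overall: the organic mix 1081/2118 = 51.0%, Formula N 823/1800 = 45.7% → the organic mix
The organic mix wins overall and in every soil group — no reversal.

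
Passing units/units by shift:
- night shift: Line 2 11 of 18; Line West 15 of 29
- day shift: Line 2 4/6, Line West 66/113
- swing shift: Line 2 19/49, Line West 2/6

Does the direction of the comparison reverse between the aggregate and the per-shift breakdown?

Night shift: Line 2 11/18 = 61.1%, Line West 15/29 = 51.7% → Line 2
Day shift: Line 2 4/6 = 66.7%, Line West 66/113 = 58.4% → Line 2
Swing shift: Line 2 19/49 = 38.8%, Line West 2/6 = 33.3% → Line 2
Overall: Line 2 34/73 = 46.6%, Line West 83/148 = 56.1% → Line West
Line 2 wins each shift group but Line West wins overall — the comparison reverses. Line 2's units skew toward swing shift, which has a lower base rate.

Yes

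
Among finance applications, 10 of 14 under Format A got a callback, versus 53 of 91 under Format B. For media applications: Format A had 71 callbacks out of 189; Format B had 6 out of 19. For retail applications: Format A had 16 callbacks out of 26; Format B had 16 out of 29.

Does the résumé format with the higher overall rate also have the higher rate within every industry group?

Finance: Format A 10/14 = 71.4%, Format B 53/91 = 58.2% → Format A
Media: Format A 71/189 = 37.6%, Format B 6/19 = 31.6% → Format A
Retail: Format A 16/26 = 61.5%, Format B 16/29 = 55.2% → Format A
Overall: Format A 97/229 = 42.4%, Format B 75/139 = 54.0% → Format B
Format A wins each industry group but Format B wins overall — the comparison reverses. Format A's applications skew toward media, which has a lower base rate.

No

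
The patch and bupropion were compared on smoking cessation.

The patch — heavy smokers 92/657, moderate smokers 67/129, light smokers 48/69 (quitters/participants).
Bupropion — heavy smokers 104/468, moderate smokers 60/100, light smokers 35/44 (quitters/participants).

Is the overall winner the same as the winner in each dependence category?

Heavy smokers: the patch 92/657 = 14.0%, bupropion 104/468 = 22.2% → bupropion
Moderate smokers: the patch 67/129 = 51.9%, bupropion 60/100 = 60.0% → bupropion
Light smokers: the patch 48/69 = 69.6%, bupropion 35/44 = 79.5% → bupropion
Overall: the patch 207/855 = 24.2%, bupropion 199/612 = 32.5% → bupropion
Bupropion wins overall and in every dependence group — no reversal.

Yes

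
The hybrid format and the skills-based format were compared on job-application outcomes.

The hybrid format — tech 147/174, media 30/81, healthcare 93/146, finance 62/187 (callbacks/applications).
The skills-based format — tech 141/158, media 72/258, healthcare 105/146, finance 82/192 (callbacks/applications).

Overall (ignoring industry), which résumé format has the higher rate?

the hybrid format

Tech: the hybrid format 147/174 = 84.5%, the skills-based format 141/158 = 89.2% → the skills-based format
Media: the hybrid format 30/81 = 37.0%, the skills-based format 72/258 = 27.9% → the hybrid format
Healthcare: the hybrid format 93/146 = 63.7%, the skills-based format 105/146 = 71.9% → the skills-based format
Finance: the hybrid format 62/187 = 33.2%, the skills-based format 82/192 = 42.7% → the skills-based format
Overall: the hybrid format 332/588 = 56.5%, the skills-based format 400/754 = 53.1% → the hybrid format
(Neither sweeps every industry group, but the hybrid format has the higher pooled rate.)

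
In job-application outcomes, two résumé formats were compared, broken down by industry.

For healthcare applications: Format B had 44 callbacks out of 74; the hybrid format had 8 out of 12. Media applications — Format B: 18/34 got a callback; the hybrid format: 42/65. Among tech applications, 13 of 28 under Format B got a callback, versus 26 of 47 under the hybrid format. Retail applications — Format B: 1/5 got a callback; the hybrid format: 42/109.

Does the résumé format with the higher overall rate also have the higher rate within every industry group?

No

Healthcare: Format B 44/74 = 59.5%, the hybrid format 8/12 = 66.7% → the hybrid format
Media: Format B 18/34 = 52.9%, the hybrid format 42/65 = 64.6% → the hybrid format
Tech: Format B 13/28 = 46.4%, the hybrid format 26/47 = 55.3% → the hybrid format
Retail: Format B 1/5 = 20.0%, the hybrid format 42/109 = 38.5% → the hybrid format
Overall: Format B 76/141 = 53.9%, the hybrid format 118/233 = 50.6% → Format B
The hybrid format wins each industry group but Format B wins overall — the comparison reverses. The hybrid format's applications skew toward retail, which has a lower base rate.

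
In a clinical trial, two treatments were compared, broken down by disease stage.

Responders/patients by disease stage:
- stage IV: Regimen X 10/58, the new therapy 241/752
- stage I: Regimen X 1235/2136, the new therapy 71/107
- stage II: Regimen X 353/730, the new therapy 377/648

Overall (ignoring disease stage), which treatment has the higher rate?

Regimen X

Stage IV: Regimen X 10/58 = 17.2%, the new therapy 241/752 = 32.0% → the new therapy
Stage I: Regimen X 1235/2136 = 57.8%, the new therapy 71/107 = 66.4% → the new therapy
Stage II: Regimen X 353/730 = 48.4%, the new therapy 377/648 = 58.2% → the new therapy
Overall: Regimen X 1598/2924 = 54.7%, the new therapy 689/1507 = 45.7% → Regimen X
(The new therapy wins every disease group but Regimen X wins overall — the new therapy's patients skew toward the low-rate stage IV group.)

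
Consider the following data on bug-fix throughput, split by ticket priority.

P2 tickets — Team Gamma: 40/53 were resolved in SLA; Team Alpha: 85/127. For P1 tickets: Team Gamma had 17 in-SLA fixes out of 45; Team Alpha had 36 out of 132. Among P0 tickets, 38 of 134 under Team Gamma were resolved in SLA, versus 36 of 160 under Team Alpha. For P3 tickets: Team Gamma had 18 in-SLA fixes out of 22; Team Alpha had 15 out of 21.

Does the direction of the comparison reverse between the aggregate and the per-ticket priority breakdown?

No

P2: Team Gamma 40/53 = 75.5%, Team Alpha 85/127 = 66.9% → Team Gamma
P1: Team Gamma 17/45 = 37.8%, Team Alpha 36/132 = 27.3% → Team Gamma
P0: Team Gamma 38/134 = 28.4%, Team Alpha 36/160 = 22.5% → Team Gamma
P3: Team Gamma 18/22 = 81.8%, Team Alpha 15/21 = 71.4% → Team Gamma
Overall: Team Gamma 113/254 = 44.5%, Team Alpha 172/440 = 39.1% → Team Gamma
Team Gamma wins overall and in every ticket group — no reversal.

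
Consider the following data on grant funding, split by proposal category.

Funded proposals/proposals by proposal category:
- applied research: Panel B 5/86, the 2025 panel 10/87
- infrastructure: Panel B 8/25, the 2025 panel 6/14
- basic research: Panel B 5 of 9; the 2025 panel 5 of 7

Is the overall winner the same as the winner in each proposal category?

Yes

Applied research: Panel B 5/86 = 5.8%, the 2025 panel 10/87 = 11.5% → the 2025 panel
Infrastructure: Panel B 8/25 = 32.0%, the 2025 panel 6/14 = 42.9% → the 2025 panel
Basic research: Panel B 5/9 = 55.6%, the 2025 panel 5/7 = 71.4% → the 2025 panel
Overall: Panel B 18/120 = 15.0%, the 2025 panel 21/108 = 19.4% → the 2025 panel
The 2025 panel wins overall and in every proposal group — no reversal.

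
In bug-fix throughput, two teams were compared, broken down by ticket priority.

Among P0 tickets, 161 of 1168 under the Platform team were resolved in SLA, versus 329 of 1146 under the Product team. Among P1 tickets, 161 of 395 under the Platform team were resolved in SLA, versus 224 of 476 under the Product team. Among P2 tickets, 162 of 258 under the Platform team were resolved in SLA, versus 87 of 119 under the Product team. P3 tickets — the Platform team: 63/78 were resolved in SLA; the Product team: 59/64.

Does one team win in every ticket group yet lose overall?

P0: the Platform team 161/1168 = 13.8%, the Product team 329/1146 = 28.7% → the Product team
P1: the Platform team 161/395 = 40.8%, the Product team 224/476 = 47.1% → the Product team
P2: the Platform team 162/258 = 62.8%, the Product team 87/119 = 73.1% → the Product team
P3: the Platform team 63/78 = 80.8%, the Product team 59/64 = 92.2% → the Product team
Overall: the Platform team 547/1899 = 28.8%, the Product team 699/1805 = 38.7% → the Product team
The Product team wins overall and in every ticket group — no reversal.

No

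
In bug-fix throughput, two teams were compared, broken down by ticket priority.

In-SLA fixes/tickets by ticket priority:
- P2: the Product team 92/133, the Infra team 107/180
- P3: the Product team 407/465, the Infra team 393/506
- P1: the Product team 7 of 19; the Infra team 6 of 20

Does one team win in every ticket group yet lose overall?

No

P2: the Product team 92/133 = 69.2%, the Infra team 107/180 = 59.4% → the Product team
P3: the Product team 407/465 = 87.5%, the Infra team 393/506 = 77.7% → the Product team
P1: the Product team 7/19 = 36.8%, the Infra team 6/20 = 30.0% → the Product team
Overall: the Product team 506/617 = 82.0%, the Infra team 506/706 = 71.7% → the Product team
The Product team wins overall and in every ticket group — no reversal.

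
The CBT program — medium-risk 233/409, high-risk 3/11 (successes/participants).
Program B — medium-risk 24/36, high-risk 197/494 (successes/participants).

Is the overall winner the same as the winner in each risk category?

No

Medium-risk: the CBT program 233/409 = 57.0%, Program B 24/36 = 66.7% → Program B
High-risk: the CBT program 3/11 = 27.3%, Program B 197/494 = 39.9% → Program B
Overall: the CBT program 236/420 = 56.2%, Program B 221/530 = 41.7% → the CBT program
Program B wins each risk group but the CBT program wins overall — the comparison reverses. Program B's participants skew toward high-risk, which has a lower base rate.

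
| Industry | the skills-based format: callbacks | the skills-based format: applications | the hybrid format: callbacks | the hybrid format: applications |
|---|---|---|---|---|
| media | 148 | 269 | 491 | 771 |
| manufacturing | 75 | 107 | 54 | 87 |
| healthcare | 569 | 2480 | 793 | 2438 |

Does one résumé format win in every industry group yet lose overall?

Media: the skills-based format 148/269 = 55.0%, the hybrid format 491/771 = 63.7% → the hybrid format
Manufacturing: the skills-based format 75/107 = 70.1%, the hybrid format 54/87 = 62.1% → the skills-based format
Healthcare: the skills-based format 569/2480 = 22.9%, the hybrid format 793/2438 = 32.5% → the hybrid format
Overall: the skills-based format 792/2856 = 27.7%, the hybrid format 1338/3296 = 40.6% → the hybrid format
Neither sweeps: the skills-based format wins 1 of 3 groups, the hybrid format wins 2. The hybrid format wins overall but not every group — no Simpson reversal.

No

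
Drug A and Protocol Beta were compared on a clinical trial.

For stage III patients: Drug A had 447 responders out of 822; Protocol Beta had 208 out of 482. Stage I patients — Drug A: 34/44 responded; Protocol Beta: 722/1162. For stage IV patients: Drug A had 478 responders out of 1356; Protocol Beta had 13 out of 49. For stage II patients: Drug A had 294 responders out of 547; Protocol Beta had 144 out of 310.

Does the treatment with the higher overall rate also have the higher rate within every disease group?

No

Stage III: Drug A 447/822 = 54.4%, Protocol Beta 208/482 = 43.2% → Drug A
Stage I: Drug A 34/44 = 77.3%, Protocol Beta 722/1162 = 62.1% → Drug A
Stage IV: Drug A 478/1356 = 35.3%, Protocol Beta 13/49 = 26.5% → Drug A
Stage II: Drug A 294/547 = 53.7%, Protocol Beta 144/310 = 46.5% → Drug A
Overall: Drug A 1253/2769 = 45.3%, Protocol Beta 1087/2003 = 54.3% → Protocol Beta
Drug A wins each disease group but Protocol Beta wins overall — the comparison reverses. Drug A's patients skew toward stage IV, which has a lower base rate.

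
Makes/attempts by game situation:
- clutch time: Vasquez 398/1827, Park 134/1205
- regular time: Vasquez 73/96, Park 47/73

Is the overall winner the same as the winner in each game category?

Yes

Clutch time: Vasquez 398/1827 = 21.8%, Park 134/1205 = 11.1% → Vasquez
Regular time: Vasquez 73/96 = 76.0%, Park 47/73 = 64.4% → Vasquez
Overall: Vasquez 471/1923 = 24.5%, Park 181/1278 = 14.2% → Vasquez
Vasquez wins overall and in every game group — no reversal.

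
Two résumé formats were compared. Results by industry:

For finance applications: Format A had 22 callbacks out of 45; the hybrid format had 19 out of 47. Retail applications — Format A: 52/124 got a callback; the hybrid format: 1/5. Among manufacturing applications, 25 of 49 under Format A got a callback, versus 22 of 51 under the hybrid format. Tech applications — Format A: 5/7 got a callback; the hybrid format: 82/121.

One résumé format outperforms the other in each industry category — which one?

Finance: Format A 22/45 = 48.9%, the hybrid format 19/47 = 40.4% → Format A
Retail: Format A 52/124 = 41.9%, the hybrid format 1/5 = 20.0% → Format A
Manufacturing: Format A 25/49 = 51.0%, the hybrid format 22/51 = 43.1% → Format A
Tech: Format A 5/7 = 71.4%, the hybrid format 82/121 = 67.8% → Format A
Format A has the higher rate in all 4 groups.

Format A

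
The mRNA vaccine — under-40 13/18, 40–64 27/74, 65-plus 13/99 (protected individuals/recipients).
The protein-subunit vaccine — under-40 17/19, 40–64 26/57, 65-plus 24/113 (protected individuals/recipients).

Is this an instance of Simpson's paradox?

Under-40: the mRNA vaccine 13/18 = 72.2%, the protein-subunit vaccine 17/19 = 89.5% → the protein-subunit vaccine
40–64: the mRNA vaccine 27/74 = 36.5%, the protein-subunit vaccine 26/57 = 45.6% → the protein-subunit vaccine
65-plus: the mRNA vaccine 13/99 = 13.1%, the protein-subunit vaccine 24/113 = 21.2% → the protein-subunit vaccine
Overall: the mRNA vaccine 53/191 = 27.7%, the protein-subunit vaccine 67/189 = 35.4% → the protein-subunit vaccine
The protein-subunit vaccine wins overall and in every age group — no reversal.

No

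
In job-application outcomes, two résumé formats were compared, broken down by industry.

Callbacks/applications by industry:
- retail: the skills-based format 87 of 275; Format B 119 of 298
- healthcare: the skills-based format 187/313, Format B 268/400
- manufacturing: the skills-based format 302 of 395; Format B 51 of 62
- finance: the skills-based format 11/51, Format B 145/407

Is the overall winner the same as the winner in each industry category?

Retail: the skills-based format 87/275 = 31.6%, Format B 119/298 = 39.9% → Format B
Healthcare: the skills-based format 187/313 = 59.7%, Format B 268/400 = 67.0% → Format B
Manufacturing: the skills-based format 302/395 = 76.5%, Format B 51/62 = 82.3% → Format B
Finance: the skills-based format 11/51 = 21.6%, Format B 145/407 = 35.6% → Format B
Overall: the skills-based format 587/1034 = 56.8%, Format B 583/1167 = 50.0% → the skills-based format
Format B wins each industry group but the skills-based format wins overall — the comparison reverses. Format B's applications skew toward finance, which has a lower base rate.

No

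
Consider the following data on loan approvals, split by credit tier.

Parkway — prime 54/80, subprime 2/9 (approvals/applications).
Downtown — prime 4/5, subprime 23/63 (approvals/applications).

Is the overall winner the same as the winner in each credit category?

No

Prime: Parkway 54/80 = 67.5%, Downtown 4/5 = 80.0% → Downtown
Subprime: Parkway 2/9 = 22.2%, Downtown 23/63 = 36.5% → Downtown
Overall: Parkway 56/89 = 62.9%, Downtown 27/68 = 39.7% → Parkway
Downtown wins each credit group but Parkway wins overall — the comparison reverses. Downtown's applications skew toward subprime, which has a lower base rate.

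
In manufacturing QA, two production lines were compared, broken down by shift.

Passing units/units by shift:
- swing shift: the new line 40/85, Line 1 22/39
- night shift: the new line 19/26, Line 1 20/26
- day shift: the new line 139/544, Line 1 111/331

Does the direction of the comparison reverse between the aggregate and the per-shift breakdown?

Swing shift: the new line 40/85 = 47.1%, Line 1 22/39 = 56.4% → Line 1
Night shift: the new line 19/26 = 73.1%, Line 1 20/26 = 76.9% → Line 1
Day shift: the new line 139/544 = 25.6%, Line 1 111/331 = 33.5% → Line 1
Overall: the new line 198/655 = 30.2%, Line 1 153/396 = 38.6% → Line 1
Line 1 wins overall and in every shift group — no reversal.

No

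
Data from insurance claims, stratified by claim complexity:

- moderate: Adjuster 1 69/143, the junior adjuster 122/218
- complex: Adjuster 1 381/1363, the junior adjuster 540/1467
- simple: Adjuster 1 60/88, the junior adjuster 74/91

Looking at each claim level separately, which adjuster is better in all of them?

the junior adjuster

Moderate: Adjuster 1 69/143 = 48.3%, the junior adjuster 122/218 = 56.0% → the junior adjuster
Complex: Adjuster 1 381/1363 = 28.0%, the junior adjuster 540/1467 = 36.8% → the junior adjuster
Simple: Adjuster 1 60/88 = 68.2%, the junior adjuster 74/91 = 81.3% → the junior adjuster
The junior adjuster has the higher rate in all 3 groups.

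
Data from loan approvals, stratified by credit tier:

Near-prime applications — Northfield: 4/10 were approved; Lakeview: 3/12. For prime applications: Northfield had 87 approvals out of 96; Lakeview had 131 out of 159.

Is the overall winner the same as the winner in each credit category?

Near-prime: Northfield 4/10 = 40.0%, Lakeview 3/12 = 25.0% → Northfield
Prime: Northfield 87/96 = 90.6%, Lakeview 131/159 = 82.4% → Northfield
Overall: Northfield 91/106 = 85.8%, Lakeview 134/171 = 78.4% → Northfield
Northfield wins overall and in every credit group — no reversal.

Yes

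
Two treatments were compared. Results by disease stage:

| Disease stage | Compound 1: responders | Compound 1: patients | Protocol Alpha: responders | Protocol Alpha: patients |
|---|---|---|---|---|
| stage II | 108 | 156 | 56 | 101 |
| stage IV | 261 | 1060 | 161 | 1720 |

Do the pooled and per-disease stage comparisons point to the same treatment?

Stage II: Compound 1 108/156 = 69.2%, Protocol Alpha 56/101 = 55.4% → Compound 1
Stage IV: Compound 1 261/1060 = 24.6%, Protocol Alpha 161/1720 = 9.4% → Compound 1
Overall: Compound 1 369/1216 = 30.3%, Protocol Alpha 217/1821 = 11.9% → Compound 1
Compound 1 wins overall and in every disease group — no reversal.

Yes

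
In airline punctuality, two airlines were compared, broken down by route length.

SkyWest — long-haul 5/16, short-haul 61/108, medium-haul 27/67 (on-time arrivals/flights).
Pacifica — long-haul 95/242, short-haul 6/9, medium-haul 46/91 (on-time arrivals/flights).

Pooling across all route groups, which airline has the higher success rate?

Long-haul: SkyWest 5/16 = 31.2%, Pacifica 95/242 = 39.3% → Pacifica
Short-haul: SkyWest 61/108 = 56.5%, Pacifica 6/9 = 66.7% → Pacifica
Medium-haul: SkyWest 27/67 = 40.3%, Pacifica 46/91 = 50.5% → Pacifica
Overall: SkyWest 93/191 = 48.7%, Pacifica 147/342 = 43.0% → SkyWest
(Pacifica wins every route group but SkyWest wins overall — Pacifica's flights skew toward the low-rate long-haul group.)

SkyWest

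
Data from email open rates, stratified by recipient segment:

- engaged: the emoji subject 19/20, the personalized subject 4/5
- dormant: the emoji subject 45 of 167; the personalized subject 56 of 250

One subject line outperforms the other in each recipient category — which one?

the emoji subject

Engaged: the emoji subject 19/20 = 95.0%, the personalized subject 4/5 = 80.0% → the emoji subject
Dormant: the emoji subject 45/167 = 26.9%, the personalized subject 56/250 = 22.4% → the emoji subject
The emoji subject has the higher rate in both groups.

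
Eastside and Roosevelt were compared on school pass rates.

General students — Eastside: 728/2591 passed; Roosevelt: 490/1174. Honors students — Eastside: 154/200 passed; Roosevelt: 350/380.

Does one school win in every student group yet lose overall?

General: Eastside 728/2591 = 28.1%, Roosevelt 490/1174 = 41.7% → Roosevelt
Honors: Eastside 154/200 = 77.0%, Roosevelt 350/380 = 92.1% → Roosevelt
Overall: Eastside 882/2791 = 31.6%, Roosevelt 840/1554 = 54.1% → Roosevelt
Roosevelt wins overall and in every student group — no reversal.

No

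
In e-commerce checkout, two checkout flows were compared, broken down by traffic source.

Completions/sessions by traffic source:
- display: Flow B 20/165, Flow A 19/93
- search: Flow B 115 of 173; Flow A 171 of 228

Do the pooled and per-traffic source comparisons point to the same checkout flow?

Display: Flow B 20/165 = 12.1%, Flow A 19/93 = 20.4% → Flow A
Search: Flow B 115/173 = 66.5%, Flow A 171/228 = 75.0% → Flow A
Overall: Flow B 135/338 = 39.9%, Flow A 190/321 = 59.2% → Flow A
Flow A wins overall and in every traffic group — no reversal.

Yes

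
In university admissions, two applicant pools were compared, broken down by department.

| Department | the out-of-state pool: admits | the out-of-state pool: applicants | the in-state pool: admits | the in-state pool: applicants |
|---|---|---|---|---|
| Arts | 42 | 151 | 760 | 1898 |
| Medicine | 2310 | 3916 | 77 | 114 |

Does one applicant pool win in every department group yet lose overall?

Arts: the out-of-state pool 42/151 = 27.8%, the in-state pool 760/1898 = 40.0% → the in-state pool
Medicine: the out-of-state pool 2310/3916 = 59.0%, the in-state pool 77/114 = 67.5% → the in-state pool
Overall: the out-of-state pool 2352/4067 = 57.8%, the in-state pool 837/2012 = 41.6% → the out-of-state pool
The in-state pool wins each department group but the out-of-state pool wins overall — the comparison reverses. The in-state pool's applicants skew toward Arts, which has a lower base rate.

Yes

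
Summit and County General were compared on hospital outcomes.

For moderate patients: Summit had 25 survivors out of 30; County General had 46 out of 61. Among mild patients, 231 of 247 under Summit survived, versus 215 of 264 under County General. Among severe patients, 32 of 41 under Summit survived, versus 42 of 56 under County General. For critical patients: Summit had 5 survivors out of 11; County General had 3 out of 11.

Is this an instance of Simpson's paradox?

No

Moderate: Summit 25/30 = 83.3%, County General 46/61 = 75.4% → Summit
Mild: Summit 231/247 = 93.5%, County General 215/264 = 81.4% → Summit
Severe: Summit 32/41 = 78.0%, County General 42/56 = 75.0% → Summit
Critical: Summit 5/11 = 45.5%, County General 3/11 = 27.3% → Summit
Overall: Summit 293/329 = 89.1%, County General 306/392 = 78.1% → Summit
Summit wins overall and in every case group — no reversal.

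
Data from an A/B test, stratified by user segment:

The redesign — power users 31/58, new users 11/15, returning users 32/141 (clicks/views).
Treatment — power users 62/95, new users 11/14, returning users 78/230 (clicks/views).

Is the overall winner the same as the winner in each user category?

Yes

Power users: the redesign 31/58 = 53.4%, Treatment 62/95 = 65.3% → Treatment
New users: the redesign 11/15 = 73.3%, Treatment 11/14 = 78.6% → Treatment
Returning users: the redesign 32/141 = 22.7%, Treatment 78/230 = 33.9% → Treatment
Overall: the redesign 74/214 = 34.6%, Treatment 151/339 = 44.5% → Treatment
Treatment wins overall and in every user group — no reversal.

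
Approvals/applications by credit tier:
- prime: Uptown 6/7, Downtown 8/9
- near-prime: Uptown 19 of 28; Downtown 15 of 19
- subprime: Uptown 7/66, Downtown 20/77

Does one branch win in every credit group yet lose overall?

No

Prime: Uptown 6/7 = 85.7%, Downtown 8/9 = 88.9% → Downtown
Near-prime: Uptown 19/28 = 67.9%, Downtown 15/19 = 78.9% → Downtown
Subprime: Uptown 7/66 = 10.6%, Downtown 20/77 = 26.0% → Downtown
Overall: Uptown 32/101 = 31.7%, Downtown 43/105 = 41.0% → Downtown
Downtown wins overall and in every credit group — no reversal.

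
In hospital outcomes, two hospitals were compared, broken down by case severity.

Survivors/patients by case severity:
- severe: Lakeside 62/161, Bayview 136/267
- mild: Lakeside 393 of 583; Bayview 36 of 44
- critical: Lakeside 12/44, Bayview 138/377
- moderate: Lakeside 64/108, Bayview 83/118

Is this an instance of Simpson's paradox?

Yes

Severe: Lakeside 62/161 = 38.5%, Bayview 136/267 = 50.9% → Bayview
Mild: Lakeside 393/583 = 67.4%, Bayview 36/44 = 81.8% → Bayview
Critical: Lakeside 12/44 = 27.3%, Bayview 138/377 = 36.6% → Bayview
Moderate: Lakeside 64/108 = 59.3%, Bayview 83/118 = 70.3% → Bayview
Overall: Lakeside 531/896 = 59.3%, Bayview 393/806 = 48.8% → Lakeside
Bayview wins each case group but Lakeside wins overall — the comparison reverses. Bayview's patients skew toward critical, which has a lower base rate.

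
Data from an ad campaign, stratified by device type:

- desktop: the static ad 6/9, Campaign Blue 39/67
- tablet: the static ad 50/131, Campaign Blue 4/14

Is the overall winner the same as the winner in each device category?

Desktop: the static ad 6/9 = 66.7%, Campaign Blue 39/67 = 58.2% → the static ad
Tablet: the static ad 50/131 = 38.2%, Campaign Blue 4/14 = 28.6% → the static ad
Overall: the static ad 56/140 = 40.0%, Campaign Blue 43/81 = 53.1% → Campaign Blue
The static ad wins each device group but Campaign Blue wins overall — the comparison reverses. The static ad's impressions skew toward tablet, which has a lower base rate.

No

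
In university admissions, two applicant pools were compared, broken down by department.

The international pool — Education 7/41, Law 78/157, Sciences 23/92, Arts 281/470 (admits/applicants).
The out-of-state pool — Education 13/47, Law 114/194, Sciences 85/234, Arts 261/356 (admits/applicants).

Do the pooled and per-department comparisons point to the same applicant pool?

Education: the international pool 7/41 = 17.1%, the out-of-state pool 13/47 = 27.7% → the out-of-state pool
Law: the international pool 78/157 = 49.7%, the out-of-state pool 114/194 = 58.8% → the out-of-state pool
Sciences: the international pool 23/92 = 25.0%, the out-of-state pool 85/234 = 36.3% → the out-of-state pool
Arts: the international pool 281/470 = 59.8%, the out-of-state pool 261/356 = 73.3% → the out-of-state pool
Overall: the international pool 389/760 = 51.2%, the out-of-state pool 473/831 = 56.9% → the out-of-state pool
The out-of-state pool wins overall and in every department group — no reversal.

Yes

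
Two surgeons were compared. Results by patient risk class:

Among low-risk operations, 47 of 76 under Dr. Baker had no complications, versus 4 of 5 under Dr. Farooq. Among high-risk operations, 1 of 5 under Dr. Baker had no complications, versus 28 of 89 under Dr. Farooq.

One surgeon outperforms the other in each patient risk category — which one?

Low-risk: Dr. Baker 47/76 = 61.8%, Dr. Farooq 4/5 = 80.0% → Dr. Farooq
High-risk: Dr. Baker 1/5 = 20.0%, Dr. Farooq 28/89 = 31.5% → Dr. Farooq
Dr. Farooq has the higher rate in both groups.

Dr. Farooq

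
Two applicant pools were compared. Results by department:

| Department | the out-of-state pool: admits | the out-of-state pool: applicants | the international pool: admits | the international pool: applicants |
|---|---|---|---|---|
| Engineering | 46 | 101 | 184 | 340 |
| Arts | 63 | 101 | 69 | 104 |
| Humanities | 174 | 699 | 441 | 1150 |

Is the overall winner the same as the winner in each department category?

Engineering: the out-of-state pool 46/101 = 45.5%, the international pool 184/340 = 54.1% → the international pool
Arts: the out-of-state pool 63/101 = 62.4%, the international pool 69/104 = 66.3% → the international pool
Humanities: the out-of-state pool 174/699 = 24.9%, the international pool 441/1150 = 38.3% → the international pool
Overall: the out-of-state pool 283/901 = 31.4%, the international pool 694/1594 = 43.5% → the international pool
The international pool wins overall and in every department group — no reversal.

Yes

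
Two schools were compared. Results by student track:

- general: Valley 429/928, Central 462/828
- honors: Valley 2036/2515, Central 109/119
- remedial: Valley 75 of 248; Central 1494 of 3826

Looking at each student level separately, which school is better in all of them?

Central

General: Valley 429/928 = 46.2%, Central 462/828 = 55.8% → Central
Honors: Valley 2036/2515 = 81.0%, Central 109/119 = 91.6% → Central
Remedial: Valley 75/248 = 30.2%, Central 1494/3826 = 39.0% → Central
Central has the higher rate in all 3 groups.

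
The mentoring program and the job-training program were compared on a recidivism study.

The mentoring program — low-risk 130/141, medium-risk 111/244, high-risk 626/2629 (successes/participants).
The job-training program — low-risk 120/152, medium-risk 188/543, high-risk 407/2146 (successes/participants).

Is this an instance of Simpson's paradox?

Low-risk: the mentoring program 130/141 = 92.2%, the job-training program 120/152 = 78.9% → the mentoring program
Medium-risk: the mentoring program 111/244 = 45.5%, the job-training program 188/543 = 34.6% → the mentoring program
High-risk: the mentoring program 626/2629 = 23.8%, the job-training program 407/2146 = 19.0% → the mentoring program
Overall: the mentoring program 867/3014 = 28.8%, the job-training program 715/2841 = 25.2% → the mentoring program
The mentoring program wins overall and in every risk group — no reversal.

No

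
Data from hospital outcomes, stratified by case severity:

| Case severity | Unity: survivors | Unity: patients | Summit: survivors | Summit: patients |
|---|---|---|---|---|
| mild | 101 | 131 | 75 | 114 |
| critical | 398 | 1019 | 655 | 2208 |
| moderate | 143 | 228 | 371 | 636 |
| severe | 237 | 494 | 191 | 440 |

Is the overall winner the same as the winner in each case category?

Yes

Mild: Unity 101/131 = 77.1%, Summit 75/114 = 65.8% → Unity
Critical: Unity 398/1019 = 39.1%, Summit 655/2208 = 29.7% → Unity
Moderate: Unity 143/228 = 62.7%, Summit 371/636 = 58.3% → Unity
Severe: Unity 237/494 = 48.0%, Summit 191/440 = 43.4% → Unity
Overall: Unity 879/1872 = 47.0%, Summit 1292/3398 = 38.0% → Unity
Unity wins overall and in every case group — no reversal.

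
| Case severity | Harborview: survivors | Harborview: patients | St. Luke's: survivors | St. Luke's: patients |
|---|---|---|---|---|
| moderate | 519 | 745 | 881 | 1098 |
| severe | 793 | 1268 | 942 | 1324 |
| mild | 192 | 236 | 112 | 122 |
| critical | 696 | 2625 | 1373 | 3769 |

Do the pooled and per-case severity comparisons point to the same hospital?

Yes

Moderate: Harborview 519/745 = 69.7%, St. Luke's 881/1098 = 80.2% → St. Luke's
Severe: Harborview 793/1268 = 62.5%, St. Luke's 942/1324 = 71.1% → St. Luke's
Mild: Harborview 192/236 = 81.4%, St. Luke's 112/122 = 91.8% → St. Luke's
Critical: Harborview 696/2625 = 26.5%, St. Luke's 1373/3769 = 36.4% → St. Luke's
Overall: Harborview 2200/4874 = 45.1%, St. Luke's 3308/6313 = 52.4% → St. Luke's
St. Luke's wins overall and in every case group — no reversal.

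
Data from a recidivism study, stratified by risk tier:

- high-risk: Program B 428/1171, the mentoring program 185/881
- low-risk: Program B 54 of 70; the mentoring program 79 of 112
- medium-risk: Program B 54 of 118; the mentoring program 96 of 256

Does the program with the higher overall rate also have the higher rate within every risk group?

High-risk: Program B 428/1171 = 36.5%, the mentoring program 185/881 = 21.0% → Program B
Low-risk: Program B 54/70 = 77.1%, the mentoring program 79/112 = 70.5% → Program B
Medium-risk: Program B 54/118 = 45.8%, the mentoring program 96/256 = 37.5% → Program B
Overall: Program B 536/1359 = 39.4%, the mentoring program 360/1249 = 28.8% → Program B
Program B wins overall and in every risk group — no reversal.

Yes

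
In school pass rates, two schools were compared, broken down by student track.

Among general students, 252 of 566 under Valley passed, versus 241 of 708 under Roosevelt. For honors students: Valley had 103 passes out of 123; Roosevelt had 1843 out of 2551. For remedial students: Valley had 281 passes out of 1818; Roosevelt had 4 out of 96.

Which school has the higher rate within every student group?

General: Valley 252/566 = 44.5%, Roosevelt 241/708 = 34.0% → Valley
Honors: Valley 103/123 = 83.7%, Roosevelt 1843/2551 = 72.2% → Valley
Remedial: Valley 281/1818 = 15.5%, Roosevelt 4/96 = 4.2% → Valley
Valley has the higher rate in all 3 groups.

Valley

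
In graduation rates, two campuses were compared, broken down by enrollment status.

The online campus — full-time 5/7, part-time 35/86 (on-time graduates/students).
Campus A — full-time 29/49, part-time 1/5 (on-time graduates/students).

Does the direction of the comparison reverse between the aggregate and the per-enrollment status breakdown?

Full-time: the online campus 5/7 = 71.4%, Campus A 29/49 = 59.2% → the online campus
Part-time: the online campus 35/86 = 40.7%, Campus A 1/5 = 20.0% → the online campus
Overall: the online campus 40/93 = 43.0%, Campus A 30/54 = 55.6% → Campus A
The online campus wins each enrollment group but Campus A wins overall — the comparison reverses. The online campus's students skew toward part-time, which has a lower base rate.

Yes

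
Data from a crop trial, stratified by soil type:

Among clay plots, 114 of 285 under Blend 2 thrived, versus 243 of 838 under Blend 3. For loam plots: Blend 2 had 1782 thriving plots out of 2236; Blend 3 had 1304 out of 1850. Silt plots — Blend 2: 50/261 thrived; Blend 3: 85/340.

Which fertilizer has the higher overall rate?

Blend 2

Clay: Blend 2 114/285 = 40.0%, Blend 3 243/838 = 29.0% → Blend 2
Loam: Blend 2 1782/2236 = 79.7%, Blend 3 1304/1850 = 70.5% → Blend 2
Silt: Blend 2 50/261 = 19.2%, Blend 3 85/340 = 25.0% → Blend 3
Overall: Blend 2 1946/2782 = 69.9%, Blend 3 1632/3028 = 53.9% → Blend 2
(Neither sweeps every soil group, but Blend 2 has the higher pooled rate.)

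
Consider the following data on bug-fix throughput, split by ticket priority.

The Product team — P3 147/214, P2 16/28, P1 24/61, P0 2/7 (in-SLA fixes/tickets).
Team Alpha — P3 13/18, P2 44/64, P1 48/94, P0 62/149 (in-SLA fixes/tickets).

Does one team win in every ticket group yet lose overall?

P3: the Product team 147/214 = 68.7%, Team Alpha 13/18 = 72.2% → Team Alpha
P2: the Product team 16/28 = 57.1%, Team Alpha 44/64 = 68.8% → Team Alpha
P1: the Product team 24/61 = 39.3%, Team Alpha 48/94 = 51.1% → Team Alpha
P0: the Product team 2/7 = 28.6%, Team Alpha 62/149 = 41.6% → Team Alpha
Overall: the Product team 189/310 = 61.0%, Team Alpha 167/325 = 51.4% → the Product team
Team Alpha wins each ticket group but the Product team wins overall — the comparison reverses. Team Alpha's tickets skew toward P0, which has a lower base rate.

Yes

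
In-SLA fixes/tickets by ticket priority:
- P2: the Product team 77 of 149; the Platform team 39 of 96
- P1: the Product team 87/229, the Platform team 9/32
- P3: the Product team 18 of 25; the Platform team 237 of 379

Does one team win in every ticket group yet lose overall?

Yes

P2: the Product team 77/149 = 51.7%, the Platform team 39/96 = 40.6% → the Product team
P1: the Product team 87/229 = 38.0%, the Platform team 9/32 = 28.1% → the Product team
P3: the Product team 18/25 = 72.0%, the Platform team 237/379 = 62.5% → the Product team
Overall: the Product team 182/403 = 45.2%, the Platform team 285/507 = 56.2% → the Platform team
The Product team wins each ticket group but the Platform team wins overall — the comparison reverses. The Product team's tickets skew toward P1, which has a lower base rate.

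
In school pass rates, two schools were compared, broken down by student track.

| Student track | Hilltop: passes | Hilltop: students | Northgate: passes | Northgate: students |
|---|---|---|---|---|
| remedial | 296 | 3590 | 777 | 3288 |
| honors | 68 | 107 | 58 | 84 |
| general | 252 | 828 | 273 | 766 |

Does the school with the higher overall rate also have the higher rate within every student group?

Remedial: Hilltop 296/3590 = 8.2%, Northgate 777/3288 = 23.6% → Northgate
Honors: Hilltop 68/107 = 63.6%, Northgate 58/84 = 69.0% → Northgate
General: Hilltop 252/828 = 30.4%, Northgate 273/766 = 35.6% → Northgate
Overall: Hilltop 616/4525 = 13.6%, Northgate 1108/4138 = 26.8% → Northgate
Northgate wins overall and in every student group — no reversal.

Yes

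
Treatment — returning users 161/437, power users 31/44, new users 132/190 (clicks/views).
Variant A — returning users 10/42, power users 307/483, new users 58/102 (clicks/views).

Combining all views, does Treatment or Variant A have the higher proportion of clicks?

Returning users: Treatment 161/437 = 36.8%, Variant A 10/42 = 23.8% → Treatment
Power users: Treatment 31/44 = 70.5%, Variant A 307/483 = 63.6% → Treatment
New users: Treatment 132/190 = 69.5%, Variant A 58/102 = 56.9% → Treatment
Overall: Treatment 324/671 = 48.3%, Variant A 375/627 = 59.8% → Variant A
(Treatment wins every user group but Variant A wins overall — Treatment's views skew toward the low-rate returning users group.)

Variant A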